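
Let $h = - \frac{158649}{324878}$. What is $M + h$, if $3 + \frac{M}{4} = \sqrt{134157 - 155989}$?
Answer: $- \frac{4057185}{324878} + 8 i \sqrt{5458} \approx -12.488 + 591.03 i$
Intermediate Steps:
$h = - \frac{158649}{324878}$ ($h = \left(-158649\right) \frac{1}{324878} = - \frac{158649}{324878} \approx -0.48833$)
$M = -12 + 8 i \sqrt{5458}$ ($M = -12 + 4 \sqrt{134157 - 155989} = -12 + 4 \sqrt{-21832} = -12 + 4 \cdot 2 i \sqrt{5458} = -12 + 8 i \sqrt{5458} \approx -12.0 + 591.03 i$)
$M + h = \left(-12 + 8 i \sqrt{5458}\right) - \frac{158649}{324878} = - \frac{4057185}{324878} + 8 i \sqrt{5458}$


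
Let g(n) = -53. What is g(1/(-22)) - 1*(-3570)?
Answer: 3517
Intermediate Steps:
g(1/(-22)) - 1*(-3570) = -53 - 1*(-3570) = -53 + 3570 = 3517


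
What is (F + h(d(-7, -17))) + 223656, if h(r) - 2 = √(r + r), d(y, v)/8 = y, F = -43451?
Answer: 180207 + 4*I*√7 ≈ 1.8021e+5 + 10.583*I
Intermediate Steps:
d(y, v) = 8*y
h(r) = 2 + √2*√r (h(r) = 2 + √(r + r) = 2 + √(2*r) = 2 + √2*√r)
(F + h(d(-7, -17))) + 223656 = (-43451 + (2 + √2*√(8*(-7)))) + 223656 = (-43451 + (2 + √2*√(-56))) + 223656 = (-43451 + (2 + √2*(2*I*√14))) + 223656 = (-43451 + (2 + 4*I*√7)) + 223656 = (-43449 + 4*I*√7) + 223656 = 180207 + 4*I*√7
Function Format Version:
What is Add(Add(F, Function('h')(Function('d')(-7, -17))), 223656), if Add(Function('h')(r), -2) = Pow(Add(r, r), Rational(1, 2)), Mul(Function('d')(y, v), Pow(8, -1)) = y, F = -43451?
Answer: Add(180207, Mul(4, I, Pow(7, Rational(1, 2)))) ≈ Add(1.8021e+5, Mul(10.583, I))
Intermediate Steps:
Function('d')(y, v) = Mul(8, y)
Function('h')(r) = Add(2, Mul(Pow(2, Rational(1, 2)), Pow(r, Rational(1, 2)))) (Function('h')(r) = Add(2, Pow(Add(r, r), Rational(1, 2))) = Add(2, Pow(Mul(2, r), Rational(1, 2))) = Add(2, Mul(Pow(2, Rational(1, 2)), Pow(r, Rational(1, 2)))))
Add(Add(F, Function('h')(Function('d')(-7, -17))), 223656) = Add(Add(-43451, Add(2, Mul(Pow(2, Rational(1, 2)), Pow(Mul(8, -7), Rational(1, 2))))), 223656) = Add(Add(-43451, Add(2, Mul(Pow(2, Rational(1, 2)), Pow(-56, Rational(1, 2))))), 223656) = Add(Add(-43451, Add(2, Mul(Pow(2, Rational(1, 2)), Mul(2, I, Pow(14, Rational(1, 2)))))), 223656) = Add(Add(-43451, Add(2, Mul(4, I, Pow(7, Rational(1, 2))))), 223656) = Add(Add(-43449, Mul(4, I, Pow(7, Rational(1, 2)))), 223656) = Add(180207, Mul(4, I, Pow(7, Rational(1, 2))))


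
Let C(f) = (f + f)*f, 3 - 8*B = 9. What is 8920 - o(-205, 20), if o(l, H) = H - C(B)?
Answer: 71209/8 ≈ 8901.1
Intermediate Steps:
B = -¾ (B = 3/8 - ⅛*9 = 3/8 - 9/8 = -¾ ≈ -0.75000)
C(f) = 2*f² (C(f) = (2*f)*f = 2*f²)
o(l, H) = -9/8 + H (o(l, H) = H - 2*(-¾)² = H - 2*9/16 = H - 1*9/8 = H - 9/8 = -9/8 + H)
8920 - o(-205, 20) = 8920 - (-9/8 + 20) = 8920 - 1*151/8 = 8920 - 151/8 = 71209/8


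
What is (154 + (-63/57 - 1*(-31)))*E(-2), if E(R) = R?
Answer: -6988/19 ≈ -367.79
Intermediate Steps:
(154 + (-63/57 - 1*(-31)))*E(-2) = (154 + (-63/57 - 1*(-31)))*(-2) = (154 + (-63*1/57 + 31))*(-2) = (154 + (-21/19 + 31))*(-2) = (154 + 568/19)*(-2) = (3494/19)*(-2) = -6988/19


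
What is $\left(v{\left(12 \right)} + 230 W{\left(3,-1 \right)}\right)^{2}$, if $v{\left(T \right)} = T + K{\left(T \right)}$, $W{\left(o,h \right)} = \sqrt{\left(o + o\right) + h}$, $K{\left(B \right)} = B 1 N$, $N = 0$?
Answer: $264644 + 5520 \sqrt{5} \approx 2.7699 \cdot 10^{5}$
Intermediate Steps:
$K{\left(B \right)} = 0$ ($K{\left(B \right)} = B 1 \cdot 0 = B 0 = 0$)
$W{\left(o,h \right)} = \sqrt{h + 2 o}$ ($W{\left(o,h \right)} = \sqrt{2 o + h} = \sqrt{h + 2 o}$)
$v{\left(T \right)} = T$ ($v{\left(T \right)} = T + 0 = T$)
$\left(v{\left(12 \right)} + 230 W{\left(3,-1 \right)}\right)^{2} = \left(12 + 230 \sqrt{-1 + 2 \cdot 3}\right)^{2} = \left(12 + 230 \sqrt{-1 + 6}\right)^{2} = \left(12 + 230 \sqrt{5}\right)^{2}$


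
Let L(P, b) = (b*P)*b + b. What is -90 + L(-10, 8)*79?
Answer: -50018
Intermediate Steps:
L(P, b) = b + P*b² (L(P, b) = (P*b)*b + b = P*b² + b = b + P*b²)
-90 + L(-10, 8)*79 = -90 + (8*(1 - 10*8))*79 = -90 + (8*(1 - 80))*79 = -90 + (8*(-79))*79 = -90 - 632*79 = -90 - 49928 = -50018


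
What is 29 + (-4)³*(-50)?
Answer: 3229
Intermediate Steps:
29 + (-4)³*(-50) = 29 - 64*(-50) = 29 + 3200 = 3229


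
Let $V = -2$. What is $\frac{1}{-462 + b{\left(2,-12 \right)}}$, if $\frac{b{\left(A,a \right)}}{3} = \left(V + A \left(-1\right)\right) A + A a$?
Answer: $- \frac{1}{558} \approx -0.0017921$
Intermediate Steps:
$b{\left(A,a \right)} = 3 A a + 3 A \left(-2 - A\right)$ ($b{\left(A,a \right)} = 3 \left(\left(-2 + A \left(-1\right)\right) A + A a\right) = 3 \left(\left(-2 - A\right) A + A a\right) = 3 \left(A \left(-2 - A\right) + A a\right) = 3 \left(A a + A \left(-2 - A\right)\right) = 3 A a + 3 A \left(-2 - A\right)$)
$\frac{1}{-462 + b{\left(2,-12 \right)}} = \frac{1}{-462 + 3 \cdot 2 \left(-2 - 12 - 2\right)} = \frac{1}{-462 + 3 \cdot 2 \left(-16\right)} = \frac{1}{-462 - 96} = \frac{1}{-558} = - \frac{1}{558}$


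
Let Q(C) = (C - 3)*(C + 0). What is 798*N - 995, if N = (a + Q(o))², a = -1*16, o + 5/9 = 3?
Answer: 523662311/2187 ≈ 2.3944e+5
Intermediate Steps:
o = 22/9 (o = -5/9 + 3 = 22/9 ≈ 2.4444)
a = -16
Q(C) = C*(-3 + C) (Q(C) = (-3 + C)*C = C*(-3 + C))
N = 1976836/6561 (N = (-16 + 22*(-3 + 22/9)/9)² = (-16 + (22/9)*(-5/9))² = (-16 - 110/81)² = (-1406/81)² = 1976836/6561 ≈ 301.30)
798*N - 995 = 798*(1976836/6561) - 995 = 525838376/2187 - 995 = 523662311/2187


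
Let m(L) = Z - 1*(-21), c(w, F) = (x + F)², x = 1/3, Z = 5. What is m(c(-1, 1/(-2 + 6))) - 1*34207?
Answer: -34181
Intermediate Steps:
x = ⅓ ≈ 0.33333
c(w, F) = (⅓ + F)²
m(L) = 26 (m(L) = 5 - 1*(-21) = 5 + 21 = 26)
m(c(-1, 1/(-2 + 6))) - 1*34207 = 26 - 1*34207 = 26 - 34207 = -34181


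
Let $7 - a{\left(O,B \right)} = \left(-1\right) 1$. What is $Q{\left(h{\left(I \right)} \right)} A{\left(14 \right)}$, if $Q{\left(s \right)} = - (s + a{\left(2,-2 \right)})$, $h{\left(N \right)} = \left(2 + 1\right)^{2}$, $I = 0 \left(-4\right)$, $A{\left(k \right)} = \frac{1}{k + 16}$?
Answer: $- \frac{17}{30} \approx -0.56667$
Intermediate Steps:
$a{\left(O,B \right)} = 8$ ($a{\left(O,B \right)} = 7 - \left(-1\right) 1 = 7 - -1 = 7 + 1 = 8$)
$A{\left(k \right)} = \frac{1}{16 + k}$
$I = 0$
$h{\left(N \right)} = 9$ ($h{\left(N \right)} = 3^{2} = 9$)
$Q{\left(s \right)} = -8 - s$ ($Q{\left(s \right)} = - (s + 8) = - (8 + s) = -8 - s$)
$Q{\left(h{\left(I \right)} \right)} A{\left(14 \right)} = \frac{-8 - 9}{16 + 14} = \frac{-8 - 9}{30} = \left(-17\right) \frac{1}{30} = - \frac{17}{30}$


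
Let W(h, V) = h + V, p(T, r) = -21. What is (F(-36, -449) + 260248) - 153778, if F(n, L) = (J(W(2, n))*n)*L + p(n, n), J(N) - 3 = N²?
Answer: 18840525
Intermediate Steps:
W(h, V) = V + h
J(N) = 3 + N²
F(n, L) = -21 + L*n*(3 + (2 + n)²) (F(n, L) = ((3 + (n + 2)²)*n)*L - 21 = ((3 + (2 + n)²)*n)*L - 21 = (n*(3 + (2 + n)²))*L - 21 = L*n*(3 + (2 + n)²) - 21 = -21 + L*n*(3 + (2 + n)²))
(F(-36, -449) + 260248) - 153778 = ((-21 - 449*(-36)*(3 + (2 - 36)²)) + 260248) - 153778 = ((-21 - 449*(-36)*(3 + (-34)²)) + 260248) - 153778 = ((-21 - 449*(-36)*(3 + 1156)) + 260248) - 153778 = ((-21 - 449*(-36)*1159) + 260248) - 153778 = ((-21 + 18734076) + 260248) - 153778 = (18734055 + 260248) - 153778 = 18994303 - 153778 = 18840525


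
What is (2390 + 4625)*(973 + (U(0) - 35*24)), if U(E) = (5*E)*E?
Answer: 932995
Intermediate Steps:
U(E) = 5*E²
(2390 + 4625)*(973 + (U(0) - 35*24)) = (2390 + 4625)*(973 + (5*0² - 35*24)) = 7015*(973 + (5*0 - 840)) = 7015*(973 + (0 - 840)) = 7015*(973 - 840) = 7015*133 = 932995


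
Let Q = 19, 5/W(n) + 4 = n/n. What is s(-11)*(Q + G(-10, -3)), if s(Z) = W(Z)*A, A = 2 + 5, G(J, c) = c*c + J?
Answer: -210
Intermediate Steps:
W(n) = -5/3 (W(n) = 5/(-4 + n/n) = 5/(-4 + 1) = 5/(-3) = 5*(-1/3) = -5/3)
G(J, c) = J + c**2 (G(J, c) = c**2 + J = J + c**2)
A = 7
s(Z) = -35/3 (s(Z) = -5/3*7 = -35/3)
s(-11)*(Q + G(-10, -3)) = -35*(19 + (-10 + (-3)**2))/3 = -35*(19 + (-10 + 9))/3 = -35*(19 - 1)/3 = -35/3*18 = -210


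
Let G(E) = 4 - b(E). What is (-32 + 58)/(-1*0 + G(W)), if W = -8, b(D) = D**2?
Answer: -13/30 ≈ -0.43333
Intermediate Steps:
G(E) = 4 - E**2
(-32 + 58)/(-1*0 + G(W)) = (-32 + 58)/(-1*0 + (4 - 1*(-8)**2)) = 26/(0 + (4 - 1*64)) = 26/(0 + (4 - 64)) = 26/(0 - 60) = 26/(-60) = -1/60*26 = -13/30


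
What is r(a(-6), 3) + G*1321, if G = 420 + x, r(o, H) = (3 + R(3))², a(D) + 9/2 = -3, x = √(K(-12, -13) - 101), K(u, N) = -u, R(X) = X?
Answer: 554856 + 1321*I*√89 ≈ 5.5486e+5 + 12462.0*I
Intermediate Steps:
x = I*√89 (x = √(-1*(-12) - 101) = √(12 - 101) = √(-89) = I*√89 ≈ 9.434*I)
a(D) = -15/2 (a(D) = -9/2 - 3 = -15/2)
r(o, H) = 36 (r(o, H) = (3 + 3)² = 6² = 36)
G = 420 + I*√89 ≈ 420.0 + 9.434*I
r(a(-6), 3) + G*1321 = 36 + (420 + I*√89)*1321 = 36 + (554820 + 1321*I*√89) = 554856 + 1321*I*√89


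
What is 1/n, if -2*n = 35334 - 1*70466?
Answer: 1/17566 ≈ 5.6928e-5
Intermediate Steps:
n = 17566 (n = -(35334 - 1*70466)/2 = -(35334 - 70466)/2 = -½*(-35132) = 17566)
1/n = 1/17566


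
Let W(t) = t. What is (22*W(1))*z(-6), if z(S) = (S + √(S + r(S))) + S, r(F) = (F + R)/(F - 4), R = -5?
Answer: -264 + 77*I*√10/5 ≈ -264.0 + 48.699*I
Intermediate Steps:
r(F) = (-5 + F)/(-4 + F) (r(F) = (F - 5)/(F - 4) = (-5 + F)/(-4 + F))
z(S) = √(S + (-5 + S)/(-4 + S)) + 2*S (z(S) = (S + √(S + (-5 + S)/(-4 + S))) + S = √(S + (-5 + S)/(-4 + S)) + 2*S)
(22*W(1))*z(-6) = (22*1)*(√((-5 - 6 - 6*(-4 - 6))/(-4 - 6)) + 2*(-6)) = 22*(√((-5 - 6 - 6*(-10))/(-10)) - 12) = 22*(√(-(-5 - 6 + 60)/10) - 12) = 22*(√(-⅒*49) - 12) = 22*(√(-49/10) - 12) = 22*(7*I*√10/10 - 12) = 22*(-12 + 7*I*√10/10) = -264 + 77*I*√10/5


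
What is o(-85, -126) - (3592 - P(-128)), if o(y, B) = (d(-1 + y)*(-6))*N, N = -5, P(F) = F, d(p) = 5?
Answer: -3570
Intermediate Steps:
o(y, B) = 150 (o(y, B) = (5*(-6))*(-5) = -30*(-5) = 150)
o(-85, -126) - (3592 - P(-128)) = 150 - (3592 - 1*(-128)) = 150 - (3592 + 128) = 150 - 1*3720 = 150 - 3720 = -3570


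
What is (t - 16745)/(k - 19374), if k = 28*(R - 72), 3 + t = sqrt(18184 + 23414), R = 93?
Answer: 8374/9393 - sqrt(4622)/6262 ≈ 0.88066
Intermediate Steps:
t = -3 + 3*sqrt(4622) (t = -3 + sqrt(18184 + 23414) = -3 + sqrt(41598) = -3 + 3*sqrt(4622) ≈ 200.96)
k = 588 (k = 28*(93 - 72) = 28*21 = 588)
(t - 16745)/(k - 19374) = ((-3 + 3*sqrt(4622)) - 16745)/(588 - 19374) = (-16748 + 3*sqrt(4622))/(-18786) = (-16748 + 3*sqrt(4622))*(-1/18786) = 8374/9393 - sqrt(4622)/6262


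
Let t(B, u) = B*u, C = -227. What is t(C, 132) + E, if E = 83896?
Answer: 53932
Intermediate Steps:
t(C, 132) + E = -227*132 + 83896 = -29964 + 83896 = 53932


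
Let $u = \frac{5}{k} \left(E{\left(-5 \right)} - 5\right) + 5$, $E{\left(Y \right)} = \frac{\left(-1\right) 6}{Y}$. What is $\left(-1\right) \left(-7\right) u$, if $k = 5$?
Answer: $\frac{42}{5} \approx 8.4$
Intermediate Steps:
$E{\left(Y \right)} = - \frac{6}{Y}$
$u = \frac{6}{5}$ ($u = \frac{5}{5} \left(- \frac{6}{-5} - 5\right) + 5 = 5 \cdot \frac{1}{5} \left(\left(-6\right) \left(- \frac{1}{5}\right) - 5\right) + 5 = 1 \left(\frac{6}{5} - 5\right) + 5 = 1 \left(- \frac{19}{5}\right) + 5 = - \frac{19}{5} + 5 = \frac{6}{5} \approx 1.2$)
$\left(-1\right) \left(-7\right) u = \left(-1\right) \left(-7\right) \frac{6}{5} = 7 \cdot \frac{6}{5} = \frac{42}{5}$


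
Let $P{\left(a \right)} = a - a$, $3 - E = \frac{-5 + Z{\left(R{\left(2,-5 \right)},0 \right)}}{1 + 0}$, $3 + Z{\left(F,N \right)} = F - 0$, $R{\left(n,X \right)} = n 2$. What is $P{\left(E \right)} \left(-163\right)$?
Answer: $0$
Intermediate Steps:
$R{\left(n,X \right)} = 2 n$
$Z{\left(F,N \right)} = -3 + F$ ($Z{\left(F,N \right)} = -3 + \left(F - 0\right) = -3 + \left(F + 0\right) = -3 + F$)
$E = 7$ ($E = 3 - \frac{-5 + \left(-3 + 2 \cdot 2\right)}{1 + 0} = 3 - \frac{-5 + \left(-3 + 4\right)}{1} = 3 - \left(-5 + 1\right) 1 = 3 - \left(-4\right) 1 = 3 - -4 = 3 + 4 = 7$)
$P{\left(a \right)} = 0$
$P{\left(E \right)} \left(-163\right) = 0 \left(-163\right) = 0$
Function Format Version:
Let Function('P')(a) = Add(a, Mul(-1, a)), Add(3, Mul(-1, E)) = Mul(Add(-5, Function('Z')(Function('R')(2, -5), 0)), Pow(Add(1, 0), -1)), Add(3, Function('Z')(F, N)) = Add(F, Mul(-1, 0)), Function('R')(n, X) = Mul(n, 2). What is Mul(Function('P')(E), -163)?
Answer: 0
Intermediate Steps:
Function('R')(n, X) = Mul(2, n)
Function('Z')(F, N) = Add(-3, F) (Function('Z')(F, N) = Add(-3, Add(F, Mul(-1, 0))) = Add(-3, Add(F, 0)) = Add(-3, F))
E = 7 (E = Add(3, Mul(-1, Mul(Add(-5, Add(-3, Mul(2, 2))), Pow(Add(1, 0), -1)))) = Add(3, Mul(-1, Mul(Add(-5, Add(-3, 4)), Pow(1, -1)))) = Add(3, Mul(-1, Mul(Add(-5, 1), 1))) = Add(3, Mul(-1, Mul(-4, 1))) = Add(3, Mul(-1, -4)) = Add(3, 4) = 7)
Function('P')(a) = 0
Mul(Function('P')(E), -163) = Mul(0, -163) = 0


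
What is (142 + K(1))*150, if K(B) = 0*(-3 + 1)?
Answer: 21300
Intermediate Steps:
K(B) = 0 (K(B) = 0*(-2) = 0)
(142 + K(1))*150 = (142 + 0)*150 = 142*150 = 21300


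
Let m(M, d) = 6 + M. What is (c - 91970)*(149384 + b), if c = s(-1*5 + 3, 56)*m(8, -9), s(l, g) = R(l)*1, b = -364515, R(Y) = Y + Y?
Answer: 19797645406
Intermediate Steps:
R(Y) = 2*Y
s(l, g) = 2*l (s(l, g) = (2*l)*1 = 2*l)
c = -56 (c = (2*(-1*5 + 3))*(6 + 8) = (2*(-5 + 3))*14 = (2*(-2))*14 = -4*14 = -56)
(c - 91970)*(149384 + b) = (-56 - 91970)*(149384 - 364515) = -92026*(-215131) = 19797645406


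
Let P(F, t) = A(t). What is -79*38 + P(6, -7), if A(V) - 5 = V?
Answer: -3004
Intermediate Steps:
A(V) = 5 + V
P(F, t) = 5 + t
-79*38 + P(6, -7) = -79*38 + (5 - 7) = -3002 - 2 = -3004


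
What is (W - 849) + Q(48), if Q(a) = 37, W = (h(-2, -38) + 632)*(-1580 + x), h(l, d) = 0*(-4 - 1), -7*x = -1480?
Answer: -6060244/7 ≈ -8.6575e+5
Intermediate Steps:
x = 1480/7 (x = -1/7*(-1480) = 1480/7 ≈ 211.43)
h(l, d) = 0 (h(l, d) = 0*(-5) = 0)
W = -6054560/7 (W = (0 + 632)*(-1580 + 1480/7) = 632*(-9580/7) = -6054560/7 ≈ -8.6494e+5)
(W - 849) + Q(48) = (-6054560/7 - 849) + 37 = -6060503/7 + 37 = -6060244/7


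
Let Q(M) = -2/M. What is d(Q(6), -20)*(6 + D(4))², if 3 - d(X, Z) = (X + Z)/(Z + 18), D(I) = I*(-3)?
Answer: -258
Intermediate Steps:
D(I) = -3*I
d(X, Z) = 3 - (X + Z)/(18 + Z) (d(X, Z) = 3 - (X + Z)/(Z + 18) = 3 - (X + Z)/(18 + Z))
d(Q(6), -20)*(6 + D(4))² = ((54 - (-2)/6 + 2*(-20))/(18 - 20))*(6 - 3*4)² = ((54 - (-2)/6 - 40)/(-2))*(6 - 12)² = -(54 - 1*(-⅓) - 40)/2*(-6)² = -(54 + ⅓ - 40)/2*36 = -½*43/3*36 = -43/6*36 = -258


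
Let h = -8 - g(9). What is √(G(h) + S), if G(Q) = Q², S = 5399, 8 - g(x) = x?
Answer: 2*√1362 ≈ 73.811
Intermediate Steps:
g(x) = 8 - x
h = -7 (h = -8 - (8 - 1*9) = -8 - (8 - 9) = -8 - 1*(-1) = -8 + 1 = -7)
√(G(h) + S) = √((-7)² + 5399) = √(49 + 5399) = √5448 = 2*√1362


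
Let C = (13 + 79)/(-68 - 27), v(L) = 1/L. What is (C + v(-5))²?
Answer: 12321/9025 ≈ 1.3652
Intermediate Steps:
C = -92/95 (C = 92/(-95) = 92*(-1/95) = -92/95 ≈ -0.96842)
(C + v(-5))² = (-92/95 + 1/(-5))² = (-92/95 - ⅕)² = (-111/95)² = 12321/9025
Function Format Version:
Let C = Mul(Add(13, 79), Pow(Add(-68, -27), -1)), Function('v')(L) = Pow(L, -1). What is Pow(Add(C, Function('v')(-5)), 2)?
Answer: Rational(12321, 9025) ≈ 1.3652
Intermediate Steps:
C = Rational(-92, 95) (C = Mul(92, Pow(-95, -1)) = Mul(92, Rational(-1, 95)) = Rational(-92, 95) ≈ -0.96842)
Pow(Add(C, Function('v')(-5)), 2) = Pow(Add(Rational(-92, 95), Pow(-5, -1)), 2) = Pow(Add(Rational(-92, 95), Rational(-1, 5)), 2) = Pow(Rational(-111, 95), 2) = Rational(12321, 9025)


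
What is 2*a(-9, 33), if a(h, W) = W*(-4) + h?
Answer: -282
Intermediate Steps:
a(h, W) = h - 4*W (a(h, W) = -4*W + h = h - 4*W)
2*a(-9, 33) = 2*(-9 - 4*33) = 2*(-9 - 132) = 2*(-141) = -282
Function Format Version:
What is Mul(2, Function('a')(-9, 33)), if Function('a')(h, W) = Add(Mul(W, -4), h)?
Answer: -282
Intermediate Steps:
Function('a')(h, W) = Add(h, Mul(-4, W)) (Function('a')(h, W) = Add(Mul(-4, W), h) = Add(h, Mul(-4, W)))
Mul(2, Function('a')(-9, 33)) = Mul(2, Add(-9, Mul(-4, 33))) = Mul(2, Add(-9, -132)) = Mul(2, -141) = -282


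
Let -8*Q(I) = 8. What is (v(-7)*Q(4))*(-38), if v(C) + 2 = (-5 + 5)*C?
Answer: -76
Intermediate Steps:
Q(I) = -1 (Q(I) = -⅛*8 = -1)
v(C) = -2 (v(C) = -2 + (-5 + 5)*C = -2 + 0*C = -2 + 0 = -2)
(v(-7)*Q(4))*(-38) = -2*(-1)*(-38) = 2*(-38) = -76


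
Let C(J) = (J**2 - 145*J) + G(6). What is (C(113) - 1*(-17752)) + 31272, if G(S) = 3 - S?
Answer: 45405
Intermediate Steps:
C(J) = -3 + J**2 - 145*J (C(J) = (J**2 - 145*J) + (3 - 1*6) = (J**2 - 145*J) + (3 - 6) = (J**2 - 145*J) - 3 = -3 + J**2 - 145*J)
(C(113) - 1*(-17752)) + 31272 = ((-3 + 113**2 - 145*113) - 1*(-17752)) + 31272 = ((-3 + 12769 - 16385) + 17752) + 31272 = (-3619 + 17752) + 31272 = 14133 + 31272 = 45405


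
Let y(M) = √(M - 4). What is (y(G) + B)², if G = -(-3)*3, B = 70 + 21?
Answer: (91 + √5)² ≈ 8693.0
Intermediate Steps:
B = 91
G = 9 (G = -1*(-9) = 9)
y(M) = √(-4 + M)
(y(G) + B)² = (√(-4 + 9) + 91)² = (√5 + 91)² = (91 + √5)²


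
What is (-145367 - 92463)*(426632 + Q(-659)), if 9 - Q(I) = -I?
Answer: -101311299060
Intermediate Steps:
Q(I) = 9 + I (Q(I) = 9 - (-1)*I = 9 + I)
(-145367 - 92463)*(426632 + Q(-659)) = (-145367 - 92463)*(426632 + (9 - 659)) = -237830*(426632 - 650) = -237830*425982 = -101311299060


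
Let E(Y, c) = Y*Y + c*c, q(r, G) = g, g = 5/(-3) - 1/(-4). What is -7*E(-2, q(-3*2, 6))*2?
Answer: -6055/72 ≈ -84.097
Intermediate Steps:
g = -17/12 (g = 5*(-⅓) - 1*(-¼) = -5/3 + ¼ = -17/12 ≈ -1.4167)
q(r, G) = -17/12
E(Y, c) = Y² + c²
-7*E(-2, q(-3*2, 6))*2 = -7*((-2)² + (-17/12)²)*2 = -7*(4 + 289/144)*2 = -7*865/144*2 = -6055/144*2 = -6055/72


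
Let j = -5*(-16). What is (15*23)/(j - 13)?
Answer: 345/67 ≈ 5.1493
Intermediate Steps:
j = 80
(15*23)/(j - 13) = (15*23)/(80 - 13) = 345/67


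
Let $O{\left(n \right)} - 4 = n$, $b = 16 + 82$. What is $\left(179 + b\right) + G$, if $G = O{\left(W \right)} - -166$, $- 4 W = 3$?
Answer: $\frac{1785}{4} \approx 446.25$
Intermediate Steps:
$b = 98$
$W = - \frac{3}{4}$ ($W = \left(- \frac{1}{4}\right) 3 = - \frac{3}{4} \approx -0.75$)
$O{\left(n \right)} = 4 + n$
$G = \frac{677}{4}$ ($G = \left(4 - \frac{3}{4}\right) - -166 = \frac{13}{4} + 166 = \frac{677}{4} \approx 169.25$)
$\left(179 + b\right) + G = \left(179 + 98\right) + \frac{677}{4} = 277 + \frac{677}{4} = \frac{1785}{4}$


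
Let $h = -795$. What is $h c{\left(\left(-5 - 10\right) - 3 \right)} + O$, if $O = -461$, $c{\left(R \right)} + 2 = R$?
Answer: $15439$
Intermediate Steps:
$c{\left(R \right)} = -2 + R$
$h c{\left(\left(-5 - 10\right) - 3 \right)} + O = - 795 \left(-2 - 18\right) - 461 = \left(-795\right) \left(-20\right) - 461 = 15900 - 461 = 15439$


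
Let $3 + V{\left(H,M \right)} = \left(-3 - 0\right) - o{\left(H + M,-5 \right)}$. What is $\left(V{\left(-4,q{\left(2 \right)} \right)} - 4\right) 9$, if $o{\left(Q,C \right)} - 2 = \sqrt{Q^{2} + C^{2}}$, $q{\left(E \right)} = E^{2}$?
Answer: $-153$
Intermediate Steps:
$o{\left(Q,C \right)} = 2 + \sqrt{C^{2} + Q^{2}}$ ($o{\left(Q,C \right)} = 2 + \sqrt{Q^{2} + C^{2}} = 2 + \sqrt{C^{2} + Q^{2}}$)
$V{\left(H,M \right)} = -8 - \sqrt{25 + \left(H + M\right)^{2}}$ ($V{\left(H,M \right)} = -3 - \left(5 + \sqrt{\left(-5\right)^{2} + \left(H + M\right)^{2}}\right) = -3 + \left(\left(-3 + 0\right) - \left(2 + \sqrt{25 + \left(H + M\right)^{2}}\right)\right) = -3 - \left(5 + \sqrt{25 + \left(H + M\right)^{2}}\right) = -8 - \sqrt{25 + \left(H + M\right)^{2}}$)
$\left(V{\left(-4,q{\left(2 \right)} \right)} - 4\right) 9 = \left(\left(-8 - \sqrt{25 + \left(-4 + 2^{2}\right)^{2}}\right) - 4\right) 9 = \left(\left(-8 - \sqrt{25 + \left(-4 + 4\right)^{2}}\right) - 4\right) 9 = \left(\left(-8 - \sqrt{25 + 0^{2}}\right) - 4\right) 9 = \left(\left(-8 - \sqrt{25 + 0}\right) - 4\right) 9 = \left(\left(-8 - \sqrt{25}\right) - 4\right) 9 = \left(\left(-8 - 5\right) - 4\right) 9 = \left(-13 - 4\right) 9 = \left(-17\right) 9 = -153$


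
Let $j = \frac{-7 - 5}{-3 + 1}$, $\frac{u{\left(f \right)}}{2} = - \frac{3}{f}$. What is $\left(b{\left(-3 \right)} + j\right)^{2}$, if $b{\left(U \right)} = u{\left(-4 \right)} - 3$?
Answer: $\frac{81}{4} \approx 20.25$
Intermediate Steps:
$u{\left(f \right)} = - \frac{6}{f}$ ($u{\left(f \right)} = 2 \left(- \frac{3}{f}\right) = - \frac{6}{f}$)
$j = 6$ ($j = - \frac{12}{-2} = \left(-12\right) \left(- \frac{1}{2}\right) = 6$)
$b{\left(U \right)} = - \frac{3}{2}$ ($b{\left(U \right)} = - \frac{6}{-4} - 3 = \left(-6\right) \left(- \frac{1}{4}\right) - 3 = \frac{3}{2} - 3 = - \frac{3}{2}$)
$\left(b{\left(-3 \right)} + j\right)^{2} = \left(- \frac{3}{2} + 6\right)^{2} = \left(\frac{9}{2}\right)^{2} = \frac{81}{4}$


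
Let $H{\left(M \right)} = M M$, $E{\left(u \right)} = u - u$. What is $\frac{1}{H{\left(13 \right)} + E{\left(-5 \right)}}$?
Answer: $\frac{1}{169} \approx 0.0059172$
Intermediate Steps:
$E{\left(u \right)} = 0$
$H{\left(M \right)} = M^{2}$
$\frac{1}{H{\left(13 \right)} + E{\left(-5 \right)}} = \frac{1}{13^{2} + 0} = \frac{1}{169 + 0} = \frac{1}{169}$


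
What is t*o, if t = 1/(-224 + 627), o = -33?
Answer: -33/403 ≈ -0.081886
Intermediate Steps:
t = 1/403 ≈ 0.0024814
t*o = (1/403)*(-33) = -33/403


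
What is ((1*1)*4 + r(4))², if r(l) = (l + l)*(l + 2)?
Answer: 2704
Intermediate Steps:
r(l) = 2*l*(2 + l) (r(l) = (2*l)*(2 + l) = 2*l*(2 + l))
((1*1)*4 + r(4))² = ((1*1)*4 + 2*4*(2 + 4))² = (1*4 + 2*4*6)² = (4 + 48)² = 52² = 2704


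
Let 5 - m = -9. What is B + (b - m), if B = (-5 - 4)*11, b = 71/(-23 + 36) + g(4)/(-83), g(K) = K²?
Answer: -116242/1079 ≈ -107.73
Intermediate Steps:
m = 14 (m = 5 - 1*(-9) = 5 + 9 = 14)
b = 5685/1079 (b = 71/(-23 + 36) + 4²/(-83) = 71/13 + 16*(-1/83) = 71*(1/13) - 16/83 = 71/13 - 16/83 = 5685/1079 ≈ 5.2688)
B = -99 (B = -9*11 = -99)
B + (b - m) = -99 + (5685/1079 - 1*14) = -99 + (5685/1079 - 14) = -99 - 9421/1079 = -116242/1079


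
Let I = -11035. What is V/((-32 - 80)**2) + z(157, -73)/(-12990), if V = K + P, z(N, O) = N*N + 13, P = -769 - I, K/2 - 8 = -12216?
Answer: -123292157/40736640 ≈ -3.0266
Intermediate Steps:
K = -24416 (K = 16 + 2*(-12216) = 16 - 24432 = -24416)
P = 10266 (P = -769 - 1*(-11035) = -769 + 11035 = 10266)
z(N, O) = 13 + N**2 (z(N, O) = N**2 + 13 = 13 + N**2)
V = -14150 (V = -24416 + 10266 = -14150)
V/((-32 - 80)**2) + z(157, -73)/(-12990) = -14150/(-32 - 80)**2 + (13 + 157**2)/(-12990) = -14150/((-112)**2) + (13 + 24649)*(-1/12990) = -14150/12544 + 24662*(-1/12990) = -14150*1/12544 - 12331/6495 = -7075/6272 - 12331/6495 = -123292157/40736640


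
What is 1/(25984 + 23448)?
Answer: 1/49432 ≈ 2.0230e-5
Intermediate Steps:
1/(25984 + 23448) = 1/49432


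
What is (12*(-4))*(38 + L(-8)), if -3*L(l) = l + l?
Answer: -2080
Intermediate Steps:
L(l) = -2*l/3 (L(l) = -(l + l)/3 = -2*l/3)
(12*(-4))*(38 + L(-8)) = (12*(-4))*(38 - 2/3*(-8)) = -48*(38 + 16/3) = -48*130/3 = -2080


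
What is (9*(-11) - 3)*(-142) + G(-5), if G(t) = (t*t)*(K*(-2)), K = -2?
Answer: 14584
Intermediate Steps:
G(t) = 4*t² (G(t) = (t*t)*(-2*(-2)) = t²*4 = 4*t²)
(9*(-11) - 3)*(-142) + G(-5) = (9*(-11) - 3)*(-142) + 4*(-5)² = (-99 - 3)*(-142) + 4*25 = -102*(-142) + 100 = 14484 + 100 = 14584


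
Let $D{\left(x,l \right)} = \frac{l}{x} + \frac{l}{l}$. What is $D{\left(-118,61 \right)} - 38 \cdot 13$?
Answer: $- \frac{58235}{118} \approx -493.52$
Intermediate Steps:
$D{\left(x,l \right)} = 1 + \frac{l}{x}$ ($D{\left(x,l \right)} = \frac{l}{x} + 1 = 1 + \frac{l}{x}$)
$D{\left(-118,61 \right)} - 38 \cdot 13 = \frac{61 - 118}{-118} - 38 \cdot 13 = \left(- \frac{1}{118}\right) \left(-57\right) - 494 = \frac{57}{118} - 494 = - \frac{58235}{118}$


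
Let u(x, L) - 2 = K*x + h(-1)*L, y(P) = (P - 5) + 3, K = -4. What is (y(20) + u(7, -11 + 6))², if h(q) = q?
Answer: 9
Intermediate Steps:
y(P) = -2 + P (y(P) = (-5 + P) + 3 = -2 + P)
u(x, L) = 2 - L - 4*x (u(x, L) = 2 + (-4*x - L) = 2 + (-L - 4*x) = 2 - L - 4*x)
(y(20) + u(7, -11 + 6))² = ((-2 + 20) + (2 - (-11 + 6) - 4*7))² = (18 + (2 - 1*(-5) - 28))² = (18 + (2 + 5 - 28))² = (18 - 21)² = (-3)² = 9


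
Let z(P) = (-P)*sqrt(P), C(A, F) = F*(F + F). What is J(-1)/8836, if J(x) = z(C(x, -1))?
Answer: -sqrt(2)/4418 ≈ -0.00032010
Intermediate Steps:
C(A, F) = 2*F**2 (C(A, F) = F*(2*F) = 2*F**2)
z(P) = -P**(3/2)
J(x) = -2*sqrt(2) (J(x) = -(2*(-1)**2)**(3/2) = -(2*1)**(3/2) = -2**(3/2) = -2*sqrt(2))
J(-1)/8836 = -2*sqrt(2)/8836 = -2*sqrt(2)*(1/8836) = -sqrt(2)/4418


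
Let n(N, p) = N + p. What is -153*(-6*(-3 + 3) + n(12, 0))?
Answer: -1836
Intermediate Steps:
-153*(-6*(-3 + 3) + n(12, 0)) = -153*(-6*(-3 + 3) + (12 + 0)) = -153*(-6*0 + 12) = -153*(0 + 12) = -153*12 = -1836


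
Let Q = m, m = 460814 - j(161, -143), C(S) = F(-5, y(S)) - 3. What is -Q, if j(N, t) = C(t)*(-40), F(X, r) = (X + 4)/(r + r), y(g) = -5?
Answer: -460698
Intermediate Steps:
F(X, r) = (4 + X)/(2*r) (F(X, r) = (4 + X)/((2*r)) = (4 + X)*(1/(2*r)) = (4 + X)/(2*r))
C(S) = -29/10 (C(S) = (½)*(4 - 5)/(-5) - 3 = (½)*(-⅕)*(-1) - 3 = ⅒ - 3 = -29/10)
j(N, t) = 116 (j(N, t) = -29/10*(-40) = 116)
m = 460698 (m = 460814 - 1*116 = 460814 - 116 = 460698)
Q = 460698
-Q = -1*460698 = -460698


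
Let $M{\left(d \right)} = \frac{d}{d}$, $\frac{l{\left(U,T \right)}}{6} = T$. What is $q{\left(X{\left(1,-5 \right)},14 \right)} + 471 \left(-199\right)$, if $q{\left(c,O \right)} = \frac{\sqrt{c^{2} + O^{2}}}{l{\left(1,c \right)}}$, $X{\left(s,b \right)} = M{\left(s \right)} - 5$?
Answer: $-93729 - \frac{\sqrt{53}}{12} \approx -93730.0$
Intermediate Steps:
$l{\left(U,T \right)} = 6 T$
$M{\left(d \right)} = 1$
$X{\left(s,b \right)} = -4$ ($X{\left(s,b \right)} = 1 - 5 = -4$)
$q{\left(c,O \right)} = \frac{\sqrt{O^{2} + c^{2}}}{6 c}$ ($q{\left(c,O \right)} = \frac{\sqrt{c^{2} + O^{2}}}{6 c} = \sqrt{O^{2} + c^{2}} \frac{1}{6 c} = \frac{\sqrt{O^{2} + c^{2}}}{6 c}$)
$q{\left(X{\left(1,-5 \right)},14 \right)} + 471 \left(-199\right) = \frac{\sqrt{14^{2} + \left(-4\right)^{2}}}{6 \left(-4\right)} + 471 \left(-199\right) = \frac{1}{6} \left(- \frac{1}{4}\right) \sqrt{196 + 16} - 93729 = \frac{1}{6} \left(- \frac{1}{4}\right) \sqrt{212} - 93729 = \frac{1}{6} \left(- \frac{1}{4}\right) 2 \sqrt{53} - 93729 = - \frac{\sqrt{53}}{12} - 93729 = -93729 - \frac{\sqrt{53}}{12}$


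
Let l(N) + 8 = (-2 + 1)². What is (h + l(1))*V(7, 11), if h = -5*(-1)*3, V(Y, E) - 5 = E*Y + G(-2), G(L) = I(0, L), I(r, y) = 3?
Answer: 680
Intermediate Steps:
G(L) = 3
l(N) = -7 (l(N) = -8 + (-2 + 1)² = -8 + (-1)² = -8 + 1 = -7)
V(Y, E) = 8 + E*Y (V(Y, E) = 5 + (E*Y + 3) = 5 + (3 + E*Y) = 8 + E*Y)
h = 15 (h = 5*3 = 15)
(h + l(1))*V(7, 11) = (15 - 7)*(8 + 11*7) = 8*(8 + 77) = 8*85 = 680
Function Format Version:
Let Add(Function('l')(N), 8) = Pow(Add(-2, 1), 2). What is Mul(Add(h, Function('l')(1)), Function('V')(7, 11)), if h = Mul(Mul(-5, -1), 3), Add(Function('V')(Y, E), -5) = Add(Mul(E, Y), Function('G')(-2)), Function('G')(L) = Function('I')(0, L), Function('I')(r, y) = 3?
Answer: 680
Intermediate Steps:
Function('G')(L) = 3
Function('l')(N) = -7 (Function('l')(N) = Add(-8, Pow(Add(-2, 1), 2)) = Add(-8, Pow(-1, 2)) = Add(-8, 1) = -7)
Function('V')(Y, E) = Add(8, Mul(E, Y)) (Function('V')(Y, E) = Add(5, Add(Mul(E, Y), 3)) = Add(5, Add(3, Mul(E, Y))) = Add(8, Mul(E, Y)))
h = 15 (h = Mul(5, 3) = 15)
Mul(Add(h, Function('l')(1)), Function('V')(7, 11)) = Mul(Add(15, -7), Add(8, Mul(11, 7))) = Mul(8, Add(8, 77)) = Mul(8, 85) = 680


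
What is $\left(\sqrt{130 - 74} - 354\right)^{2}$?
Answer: $125372 - 1416 \sqrt{14} \approx 1.2007 \cdot 10^{5}$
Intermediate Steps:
$\left(\sqrt{130 - 74} - 354\right)^{2} = \left(\sqrt{56} - 354\right)^{2} = \left(2 \sqrt{14} - 354\right)^{2} = \left(-354 + 2 \sqrt{14}\right)^{2}$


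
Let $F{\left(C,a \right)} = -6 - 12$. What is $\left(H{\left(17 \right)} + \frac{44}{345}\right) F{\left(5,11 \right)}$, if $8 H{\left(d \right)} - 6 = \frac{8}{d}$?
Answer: $- \frac{65901}{3910} \approx -16.854$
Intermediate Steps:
$H{\left(d \right)} = \frac{3}{4} + \frac{1}{d}$ ($H{\left(d \right)} = \frac{3}{4} + \frac{8 \frac{1}{d}}{8} = \frac{3}{4} + \frac{1}{d}$)
$F{\left(C,a \right)} = -18$ ($F{\left(C,a \right)} = -6 - 12 = -18$)
$\left(H{\left(17 \right)} + \frac{44}{345}\right) F{\left(5,11 \right)} = \left(\left(\frac{3}{4} + \frac{1}{17}\right) + \frac{44}{345}\right) \left(-18\right) = \left(\left(\frac{3}{4} + \frac{1}{17}\right) + 44 \cdot \frac{1}{345}\right) \left(-18\right) = \left(\frac{55}{68} + \frac{44}{345}\right) \left(-18\right) = \frac{21967}{23460} \left(-18\right) = - \frac{65901}{3910}$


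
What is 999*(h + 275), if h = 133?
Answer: 407592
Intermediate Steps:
999*(h + 275) = 999*(133 + 275) = 999*408 = 407592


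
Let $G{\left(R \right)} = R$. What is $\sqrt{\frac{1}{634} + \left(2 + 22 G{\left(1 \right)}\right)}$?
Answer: $\frac{\sqrt{9647578}}{634} \approx 4.8991$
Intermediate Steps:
$\sqrt{\frac{1}{634} + \left(2 + 22 G{\left(1 \right)}\right)} = \sqrt{\frac{1}{634} + \left(2 + 22 \cdot 1\right)} = \sqrt{\frac{1}{634} + \left(2 + 22\right)} = \sqrt{\frac{1}{634} + 24} = \sqrt{\frac{15217}{634}} = \frac{\sqrt{9647578}}{634}$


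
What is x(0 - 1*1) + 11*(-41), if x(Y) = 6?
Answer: -445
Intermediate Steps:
x(0 - 1*1) + 11*(-41) = 6 + 11*(-41) = 6 - 451 = -445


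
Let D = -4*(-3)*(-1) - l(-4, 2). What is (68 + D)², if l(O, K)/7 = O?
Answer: 7056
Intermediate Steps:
l(O, K) = 7*O
D = 16 (D = -4*(-3)*(-1) - 7*(-4) = 12*(-1) - 1*(-28) = -12 + 28 = 16)
(68 + D)² = (68 + 16)² = 84² = 7056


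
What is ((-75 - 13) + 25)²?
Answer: 3969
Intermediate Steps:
((-75 - 13) + 25)² = (-88 + 25)² = (-63)² = 3969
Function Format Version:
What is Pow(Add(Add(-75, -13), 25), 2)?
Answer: 3969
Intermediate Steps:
Pow(Add(Add(-75, -13), 25), 2) = Pow(Add(-88, 25), 2) = Pow(-63, 2) = 3969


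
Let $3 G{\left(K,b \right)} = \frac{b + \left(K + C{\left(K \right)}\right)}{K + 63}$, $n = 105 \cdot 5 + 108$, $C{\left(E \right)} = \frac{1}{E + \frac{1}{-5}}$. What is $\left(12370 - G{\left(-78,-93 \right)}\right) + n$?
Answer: $\frac{228720919}{17595} \approx 12999.0$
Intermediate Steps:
$C{\left(E \right)} = \frac{1}{- \frac{1}{5} + E}$ ($C{\left(E \right)} = \frac{1}{E - \frac{1}{5}} = \frac{1}{- \frac{1}{5} + E}$)
$n = 633$ ($n = 525 + 108 = 633$)
$G{\left(K,b \right)} = \frac{K + b + \frac{5}{-1 + 5 K}}{3 \left(63 + K\right)}$ ($G{\left(K,b \right)} = \frac{\left(b + \left(K + \frac{5}{-1 + 5 K}\right)\right) \frac{1}{K + 63}}{3} = \frac{\left(K + b + \frac{5}{-1 + 5 K}\right) \frac{1}{63 + K}}{3} = \frac{\frac{1}{63 + K} \left(K + b + \frac{5}{-1 + 5 K}\right)}{3} = \frac{K + b + \frac{5}{-1 + 5 K}}{3 \left(63 + K\right)}$)
$\left(12370 - G{\left(-78,-93 \right)}\right) + n = \left(12370 - \frac{5 + \left(-1 + 5 \left(-78\right)\right) \left(-78 - 93\right)}{3 \left(-1 + 5 \left(-78\right)\right) \left(63 - 78\right)}\right) + 633 = \left(12370 - \frac{5 + \left(-1 - 390\right) \left(-171\right)}{3 \left(-1 - 390\right) \left(-15\right)}\right) + 633 = \left(12370 - \frac{1}{3} \frac{1}{-391} \left(- \frac{1}{15}\right) \left(5 - -66861\right)\right) + 633 = \left(12370 - \frac{1}{3} \left(- \frac{1}{391}\right) \left(- \frac{1}{15}\right) \left(5 + 66861\right)\right) + 633 = \left(12370 - \frac{1}{3} \left(- \frac{1}{391}\right) \left(- \frac{1}{15}\right) 66866\right) + 633 = \left(12370 - \frac{66866}{17595}\right) + 633 = \frac{217583284}{17595} + 633 = \frac{228720919}{17595}$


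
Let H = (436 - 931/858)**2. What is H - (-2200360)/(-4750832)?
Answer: 41345839346933933/218586968028 ≈ 1.8915e+5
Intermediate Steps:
H = 139246146649/736164 (H = (436 - 931*1/858)**2 = (436 - 931/858)**2 = (373157/858)**2 = 139246146649/736164 ≈ 1.8915e+5)
H - (-2200360)/(-4750832) = 139246146649/736164 - (-2200360)/(-4750832) = 139246146649/736164 - (-2200360)*(-1)/4750832 = 139246146649/736164 - 1*275045/593854 = 139246146649/736164 - 275045/593854 = 41345839346933933/218586968028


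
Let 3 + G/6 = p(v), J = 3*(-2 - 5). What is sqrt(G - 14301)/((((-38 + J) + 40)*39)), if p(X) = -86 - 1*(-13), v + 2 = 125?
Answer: -I*sqrt(14757)/741 ≈ -0.16394*I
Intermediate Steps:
v = 123 (v = -2 + 125 = 123)
p(X) = -73 (p(X) = -86 + 13 = -73)
J = -21 (J = 3*(-7) = -21)
G = -456 (G = -18 + 6*(-73) = -18 - 438 = -456)
sqrt(G - 14301)/((((-38 + J) + 40)*39)) = sqrt(-456 - 14301)/((((-38 - 21) + 40)*39)) = sqrt(-14757)/(((-59 + 40)*39)) = (I*sqrt(14757))/((-19*39)) = (I*sqrt(14757))/(-741) = (I*sqrt(14757))*(-1/741) = -I*sqrt(14757)/741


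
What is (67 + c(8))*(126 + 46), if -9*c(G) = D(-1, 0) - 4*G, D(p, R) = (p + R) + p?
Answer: 109564/9 ≈ 12174.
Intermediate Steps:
D(p, R) = R + 2*p (D(p, R) = (R + p) + p = R + 2*p)
c(G) = 2/9 + 4*G/9 (c(G) = -((0 + 2*(-1)) - 4*G)/9 = -((0 - 2) - 4*G)/9 = -(-2 - 4*G)/9 = 2/9 + 4*G/9)
(67 + c(8))*(126 + 46) = (67 + (2/9 + (4/9)*8))*(126 + 46) = (67 + (2/9 + 32/9))*172 = (67 + 34/9)*172 = (637/9)*172 = 109564/9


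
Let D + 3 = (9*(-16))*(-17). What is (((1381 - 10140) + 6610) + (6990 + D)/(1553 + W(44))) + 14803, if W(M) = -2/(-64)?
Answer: 629167758/49697 ≈ 12660.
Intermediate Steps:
W(M) = 1/32 (W(M) = -2*(-1/64) = 1/32)
D = 2445 (D = -3 + (9*(-16))*(-17) = -3 - 144*(-17) = -3 + 2448 = 2445)
(((1381 - 10140) + 6610) + (6990 + D)/(1553 + W(44))) + 14803 = (((1381 - 10140) + 6610) + (6990 + 2445)/(1553 + 1/32)) + 14803 = ((-8759 + 6610) + 9435/(49697/32)) + 14803 = (-2149 + 9435*(32/49697)) + 14803 = (-2149 + 301920/49697) + 14803 = -106496933/49697 + 14803 = 629167758/49697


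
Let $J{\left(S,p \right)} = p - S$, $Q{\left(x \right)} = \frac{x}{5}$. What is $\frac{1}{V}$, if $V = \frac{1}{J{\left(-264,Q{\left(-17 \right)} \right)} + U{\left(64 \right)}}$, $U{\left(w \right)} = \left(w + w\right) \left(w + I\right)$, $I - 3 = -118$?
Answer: $- \frac{31337}{5} \approx -6267.4$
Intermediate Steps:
$I = -115$ ($I = 3 - 118 = -115$)
$Q{\left(x \right)} = \frac{x}{5}$ ($Q{\left(x \right)} = x \frac{1}{5} = \frac{x}{5}$)
$U{\left(w \right)} = 2 w \left(-115 + w\right)$ ($U{\left(w \right)} = \left(w + w\right) \left(w - 115\right) = 2 w \left(-115 + w\right)$)
$V = - \frac{5}{31337}$ ($V = \frac{1}{\left(\frac{1}{5} \left(-17\right) - -264\right) + 2 \cdot 64 \left(-115 + 64\right)} = \frac{1}{\left(- \frac{17}{5} + 264\right) + 2 \cdot 64 \left(-51\right)} = \frac{1}{\frac{1303}{5} - 6528} = \frac{1}{- \frac{31337}{5}} = - \frac{5}{31337} \approx -0.00015956$)
$\frac{1}{V} = \frac{1}{- \frac{5}{31337}} = - \frac{31337}{5}$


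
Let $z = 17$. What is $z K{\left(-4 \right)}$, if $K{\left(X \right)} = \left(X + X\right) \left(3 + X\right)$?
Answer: $136$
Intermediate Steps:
$K{\left(X \right)} = 2 X \left(3 + X\right)$
$z K{\left(-4 \right)} = 17 \cdot 2 \left(-4\right) \left(3 - 4\right) = 17 \cdot 2 \left(-4\right) \left(-1\right) = 17 \cdot 8 = 136$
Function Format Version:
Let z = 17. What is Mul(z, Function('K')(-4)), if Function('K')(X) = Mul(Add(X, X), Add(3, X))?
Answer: 136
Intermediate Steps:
Function('K')(X) = Mul(2, X, Add(3, X)) (Function('K')(X) = Mul(Mul(2, X), Add(3, X)) = Mul(2, X, Add(3, X)))
Mul(z, Function('K')(-4)) = Mul(17, Mul(2, -4, Add(3, -4))) = Mul(17, Mul(2, -4, -1)) = Mul(17, 8) = 136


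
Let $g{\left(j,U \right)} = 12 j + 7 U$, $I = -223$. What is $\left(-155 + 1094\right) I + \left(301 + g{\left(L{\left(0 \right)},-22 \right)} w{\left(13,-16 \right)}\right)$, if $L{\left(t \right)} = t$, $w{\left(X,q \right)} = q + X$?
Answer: $-208634$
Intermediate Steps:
$w{\left(X,q \right)} = X + q$
$g{\left(j,U \right)} = 7 U + 12 j$
$\left(-155 + 1094\right) I + \left(301 + g{\left(L{\left(0 \right)},-22 \right)} w{\left(13,-16 \right)}\right) = \left(-155 + 1094\right) \left(-223\right) + \left(301 + \left(7 \left(-22\right) + 12 \cdot 0\right) \left(13 - 16\right)\right) = 939 \left(-223\right) + \left(301 + \left(-154 + 0\right) \left(-3\right)\right) = -209397 + \left(301 - -462\right) = -209397 + \left(301 + 462\right) = -209397 + 763 = -208634$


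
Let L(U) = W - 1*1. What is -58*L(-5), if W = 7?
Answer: -348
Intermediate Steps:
L(U) = 6 (L(U) = 7 - 1*1 = 7 - 1 = 6)
-58*L(-5) = -58*6 = -348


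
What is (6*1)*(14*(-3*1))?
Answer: -252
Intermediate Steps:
(6*1)*(14*(-3*1)) = 6*(14*(-3)) = 6*(-42) = -252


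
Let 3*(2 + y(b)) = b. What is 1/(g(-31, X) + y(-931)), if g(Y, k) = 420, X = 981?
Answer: 3/323 ≈ 0.0092879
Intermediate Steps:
y(b) = -2 + b/3
1/(g(-31, X) + y(-931)) = 1/(420 + (-2 + (⅓)*(-931))) = 1/(420 + (-2 - 931/3)) = 1/(420 - 937/3) = 1/(323/3) = 3/323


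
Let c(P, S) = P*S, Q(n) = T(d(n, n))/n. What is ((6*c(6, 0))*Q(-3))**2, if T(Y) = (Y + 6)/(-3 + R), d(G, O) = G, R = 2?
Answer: 0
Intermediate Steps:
T(Y) = -6 - Y (T(Y) = (Y + 6)/(-3 + 2) = (6 + Y)/(-1) = (6 + Y)*(-1) = -6 - Y)
Q(n) = (-6 - n)/n
((6*c(6, 0))*Q(-3))**2 = ((6*(6*0))*((-6 - 1*(-3))/(-3)))**2 = ((6*0)*(-(-6 + 3)/3))**2 = (0*(-1/3*(-3)))**2 = (0*1)**2 = 0**2 = 0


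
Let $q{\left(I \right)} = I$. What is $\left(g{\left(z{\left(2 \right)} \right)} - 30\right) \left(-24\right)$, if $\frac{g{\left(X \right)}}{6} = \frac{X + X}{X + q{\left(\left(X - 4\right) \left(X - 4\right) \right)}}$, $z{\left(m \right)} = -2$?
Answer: $\frac{12528}{17} \approx 736.94$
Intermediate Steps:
$g{\left(X \right)} = \frac{12 X}{X + \left(-4 + X\right)^{2}}$ ($g{\left(X \right)} = 6 \frac{X + X}{X + \left(X - 4\right) \left(X - 4\right)} = 6 \frac{2 X}{X + \left(-4 + X\right) \left(-4 + X\right)} = 6 \frac{2 X}{X + \left(-4 + X\right)^{2}} = \frac{12 X}{X + \left(-4 + X\right)^{2}}$)
$\left(g{\left(z{\left(2 \right)} \right)} - 30\right) \left(-24\right) = \left(12 \left(-2\right) \frac{1}{-2 + \left(-4 - 2\right)^{2}} - 30\right) \left(-24\right) = \left(12 \left(-2\right) \frac{1}{-2 + \left(-6\right)^{2}} - 30\right) \left(-24\right) = \left(12 \left(-2\right) \frac{1}{-2 + 36} - 30\right) \left(-24\right) = \left(12 \left(-2\right) \frac{1}{34} - 30\right) \left(-24\right) = \left(- \frac{12}{17} - 30\right) \left(-24\right) = \left(- \frac{522}{17}\right) \left(-24\right) = \frac{12528}{17}$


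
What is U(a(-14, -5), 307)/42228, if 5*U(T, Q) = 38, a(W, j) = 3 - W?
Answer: 19/105570 ≈ 0.00017998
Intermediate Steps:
U(T, Q) = 38/5 (U(T, Q) = (1/5)*38 = 38/5)
U(a(-14, -5), 307)/42228 = (38/5)/42228 = (38/5)*(1/42228) = 19/105570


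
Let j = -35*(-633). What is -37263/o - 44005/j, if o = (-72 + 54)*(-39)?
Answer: -19032295/345618 ≈ -55.067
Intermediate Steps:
o = 702 (o = -18*(-39) = 702)
j = 22155
-37263/o - 44005/j = -37263/702 - 44005/22155 = -37263*1/702 - 44005*1/22155 = -12421/234 - 8801/4431 = -19032295/345618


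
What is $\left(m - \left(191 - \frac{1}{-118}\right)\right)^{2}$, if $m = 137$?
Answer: $\frac{40615129}{13924} \approx 2916.9$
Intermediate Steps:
$\left(m - \left(191 - \frac{1}{-118}\right)\right)^{2} = \left(137 - \left(191 - \frac{1}{-118}\right)\right)^{2} = \left(137 - \frac{22539}{118}\right)^{2} = \left(- \frac{6373}{118}\right)^{2} = \frac{40615129}{13924}$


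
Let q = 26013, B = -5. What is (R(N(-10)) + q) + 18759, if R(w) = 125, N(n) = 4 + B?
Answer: 44897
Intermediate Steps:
N(n) = -1 (N(n) = 4 - 5 = -1)
(R(N(-10)) + q) + 18759 = (125 + 26013) + 18759 = 26138 + 18759 = 44897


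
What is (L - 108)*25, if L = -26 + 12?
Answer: -3050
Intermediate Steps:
L = -14
(L - 108)*25 = (-14 - 108)*25 = -122*25 = -3050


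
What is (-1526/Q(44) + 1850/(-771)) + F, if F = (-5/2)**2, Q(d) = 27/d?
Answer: -68917157/27756 ≈ -2483.0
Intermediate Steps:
F = 25/4 (F = (-5*1/2)**2 = (-5/2)**2 = 25/4 ≈ 6.2500)
(-1526/Q(44) + 1850/(-771)) + F = (-1526/(27/44) + 1850/(-771)) + 25/4 = (-1526/(27*(1/44)) + 1850*(-1/771)) + 25/4 = (-1526/27/44 - 1850/771) + 25/4 = (-1526*44/27 - 1850/771) + 25/4 = (-67144/27 - 1850/771) + 25/4 = -17272658/6939 + 25/4 = -68917157/27756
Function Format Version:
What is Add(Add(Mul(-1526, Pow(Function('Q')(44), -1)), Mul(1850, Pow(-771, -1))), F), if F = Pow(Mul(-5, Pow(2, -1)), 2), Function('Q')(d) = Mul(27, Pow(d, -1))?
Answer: Rational(-68917157, 27756) ≈ -2483.0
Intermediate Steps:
F = Rational(25, 4) (F = Pow(Mul(-5, Rational(1, 2)), 2) = Pow(Rational(-5, 2), 2) = Rational(25, 4) ≈ 6.2500)
Add(Add(Mul(-1526, Pow(Function('Q')(44), -1)), Mul(1850, Pow(-771, -1))), F) = Add(Add(Mul(-1526, Pow(Mul(27, Pow(44, -1)), -1)), Mul(1850, Pow(-771, -1))), Rational(25, 4)) = Add(Add(Mul(-1526, Pow(Mul(27, Rational(1, 44)), -1)), Mul(1850, Rational(-1, 771))), Rational(25, 4)) = Add(Add(Mul(-1526, Pow(Rational(27, 44), -1)), Rational(-1850, 771)), Rational(25, 4)) = Add(Add(Mul(-1526, Rational(44, 27)), Rational(-1850, 771)), Rational(25, 4)) = Add(Add(Rational(-67144, 27), Rational(-1850, 771)), Rational(25, 4)) = Add(Rational(-17272658, 6939), Rational(25, 4)) = Rational(-68917157, 27756)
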